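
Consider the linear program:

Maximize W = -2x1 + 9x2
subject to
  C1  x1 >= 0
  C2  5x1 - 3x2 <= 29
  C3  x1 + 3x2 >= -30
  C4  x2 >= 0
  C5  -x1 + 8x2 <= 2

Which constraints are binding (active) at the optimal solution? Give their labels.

Vertices and W = -2x1 + 9x2:
  (0, 0) → W = 0
  (0, 1/4) → W = 9/4
  (29/5, 0) → W = -58/5
  (238/37, 39/37) → W = -125/37

The maximum is at (0, 1/4). Substituting into each constraint, equality holds for C1 and C5; the remaining constraints have slack.

C1 and C5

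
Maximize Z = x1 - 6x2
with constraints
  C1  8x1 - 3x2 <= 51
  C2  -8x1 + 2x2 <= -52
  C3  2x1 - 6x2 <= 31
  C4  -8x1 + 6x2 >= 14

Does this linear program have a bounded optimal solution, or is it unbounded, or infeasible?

Vertices and Z = x1 - 6x2:
  (29/2, 65/3) → Z = -231/2
  (85/8, 33/2) → Z = -707/8
The feasible region has finitely many vertices and no improving ray; the maximum is -707/8 at (85/8, 33/2).

bounded optimum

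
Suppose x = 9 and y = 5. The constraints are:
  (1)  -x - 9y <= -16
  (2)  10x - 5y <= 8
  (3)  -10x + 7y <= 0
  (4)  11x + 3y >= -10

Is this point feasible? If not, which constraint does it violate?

not feasible — violates (2)

Constraint (2): 10x - 5y = 65, which is not ≤ 8. All other constraints are satisfied.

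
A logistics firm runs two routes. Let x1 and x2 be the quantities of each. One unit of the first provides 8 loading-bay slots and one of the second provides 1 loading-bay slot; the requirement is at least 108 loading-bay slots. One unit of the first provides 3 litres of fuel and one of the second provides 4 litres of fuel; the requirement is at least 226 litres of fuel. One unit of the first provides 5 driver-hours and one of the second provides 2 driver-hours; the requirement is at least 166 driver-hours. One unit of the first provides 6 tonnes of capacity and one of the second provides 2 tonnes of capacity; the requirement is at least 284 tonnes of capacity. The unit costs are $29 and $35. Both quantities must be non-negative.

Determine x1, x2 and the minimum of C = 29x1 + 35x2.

Extreme points and C = 29x1 + 35x2:
  (0, 142) → C = 4970
  (226/3, 0) → C = 6554/3
  (38, 28) → C = 2082
The feasible region is unbounded (it extends along (0, 1), (1, 0)), but C strictly increases along every unbounded feasible direction, so there is no improving ray and the minimum is attained at a vertex.

x1 = 38, x2 = 28, minimum C = 2082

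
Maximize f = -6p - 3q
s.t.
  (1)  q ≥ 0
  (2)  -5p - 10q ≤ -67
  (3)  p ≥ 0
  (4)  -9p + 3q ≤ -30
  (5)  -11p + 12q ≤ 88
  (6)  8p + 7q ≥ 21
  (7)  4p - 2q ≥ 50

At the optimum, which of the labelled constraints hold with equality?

Corner points and f = -6p - 3q:
  (67/5, 0) → f = -402/5
  (317/25, 9/25) → f = -1929/25
  (388/13, 451/13) → f = -3681/13
The feasible region is unbounded (it extends along (1, 0), (12, 11)), but f strictly decreases along every unbounded feasible direction, so there is no improving ray and the maximum is attained at a vertex.

The maximum is at (317/25, 9/25). Substituting into each constraint, equality holds for (2) and (7); the remaining constraints have slack.

(2) and (7)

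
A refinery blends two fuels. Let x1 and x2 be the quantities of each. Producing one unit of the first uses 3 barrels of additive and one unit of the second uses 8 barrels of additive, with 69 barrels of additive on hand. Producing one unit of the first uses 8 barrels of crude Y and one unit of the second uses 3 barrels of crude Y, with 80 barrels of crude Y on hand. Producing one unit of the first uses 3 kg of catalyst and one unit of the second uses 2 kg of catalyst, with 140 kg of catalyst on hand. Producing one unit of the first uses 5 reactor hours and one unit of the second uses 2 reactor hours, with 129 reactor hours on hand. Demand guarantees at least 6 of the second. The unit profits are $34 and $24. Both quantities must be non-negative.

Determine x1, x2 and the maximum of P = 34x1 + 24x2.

Extreme points and P = 34x1 + 24x2:
  (0, 69/8) → P = 207
  (0, 6) → P = 144
  (7, 6) → P = 382

x1 = 7, x2 = 6, maximum P = 382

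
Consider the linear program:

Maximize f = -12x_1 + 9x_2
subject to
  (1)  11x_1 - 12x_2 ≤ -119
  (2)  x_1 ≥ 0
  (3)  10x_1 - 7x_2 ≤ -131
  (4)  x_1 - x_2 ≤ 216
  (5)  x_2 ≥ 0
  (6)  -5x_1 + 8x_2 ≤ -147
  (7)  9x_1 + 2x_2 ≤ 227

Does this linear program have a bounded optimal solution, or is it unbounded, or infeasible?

infeasible

The boundaries x_1 = 0 and 10x_1 - 7x_2 = -131 meet at (0, 131/7), but that point violates -5x_1 + 8x_2 ≤ -147. Every candidate vertex is excluded by some other constraint, so the feasible region is empty.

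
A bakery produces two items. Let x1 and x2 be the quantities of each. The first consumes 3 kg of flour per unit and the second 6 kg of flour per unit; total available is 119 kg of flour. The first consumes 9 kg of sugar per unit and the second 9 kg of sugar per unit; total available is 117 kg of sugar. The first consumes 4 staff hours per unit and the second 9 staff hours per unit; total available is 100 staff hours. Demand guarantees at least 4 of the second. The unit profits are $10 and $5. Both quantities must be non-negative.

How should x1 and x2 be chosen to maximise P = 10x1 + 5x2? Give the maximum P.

At the optimal vertex, 9x1 + 9x2 = 117 and x2 = 4.
Solving simultaneously gives x1 = 9, x2 = 4.

x1 = 9, x2 = 4, maximum P = 110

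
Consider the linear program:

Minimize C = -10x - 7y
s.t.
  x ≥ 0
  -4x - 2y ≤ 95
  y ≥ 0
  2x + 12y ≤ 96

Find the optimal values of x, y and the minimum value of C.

x = 48, y = 0, minimum C = -480

Vertices and C = -10x - 7y:
  (0, 0) → C = 0
  (0, 8) → C = -56
  (48, 0) → C = -480

At the optimal vertex, y = 0 and 2x + 12y = 96.
Solving simultaneously gives x = 48, y = 0.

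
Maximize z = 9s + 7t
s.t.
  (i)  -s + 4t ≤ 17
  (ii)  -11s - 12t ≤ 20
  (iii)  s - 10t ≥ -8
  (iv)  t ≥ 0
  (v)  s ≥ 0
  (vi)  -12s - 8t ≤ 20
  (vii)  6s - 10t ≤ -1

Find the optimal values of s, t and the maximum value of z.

The optimum lies where s - 10t = -8 and 6s - 10t = -1.
Solving simultaneously gives s = 7/5, t = 47/50.

s = 7/5, t = 47/50, maximum z = 959/50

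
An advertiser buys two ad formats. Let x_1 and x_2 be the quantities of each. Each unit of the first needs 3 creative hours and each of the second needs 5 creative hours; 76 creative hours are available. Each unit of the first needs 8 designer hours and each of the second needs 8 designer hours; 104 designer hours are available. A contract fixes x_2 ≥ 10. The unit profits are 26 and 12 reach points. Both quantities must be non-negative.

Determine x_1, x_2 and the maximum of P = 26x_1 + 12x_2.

Corner points and P = 26x_1 + 12x_2:
  (0, 13) → P = 156
  (0, 10) → P = 120
  (3, 10) → P = 198

x_1 = 3, x_2 = 10, maximum P = 198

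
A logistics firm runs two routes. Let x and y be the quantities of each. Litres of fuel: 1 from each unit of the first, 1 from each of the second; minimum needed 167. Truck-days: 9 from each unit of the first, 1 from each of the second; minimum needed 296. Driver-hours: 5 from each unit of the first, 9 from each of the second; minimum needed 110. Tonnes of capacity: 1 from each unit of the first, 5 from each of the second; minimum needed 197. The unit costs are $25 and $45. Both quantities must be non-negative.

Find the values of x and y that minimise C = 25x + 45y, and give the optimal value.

Vertices and C = 25x + 45y:
  (0, 296) → C = 13320
  (197, 0) → C = 4925
  (129/8, 1207/8) → C = 14385/2
  (319/2, 15/2) → C = 4325
The feasible region is unbounded (it extends along (0, 1), (1, 0)), but C strictly increases along every unbounded feasible direction, so there is no improving ray and the minimum is attained at a vertex.

The binding constraints are x + y = 167 and x + 5y = 197.
Solving simultaneously gives x = 319/2, y = 15/2.

x = 319/2, y = 15/2, minimum C = 4325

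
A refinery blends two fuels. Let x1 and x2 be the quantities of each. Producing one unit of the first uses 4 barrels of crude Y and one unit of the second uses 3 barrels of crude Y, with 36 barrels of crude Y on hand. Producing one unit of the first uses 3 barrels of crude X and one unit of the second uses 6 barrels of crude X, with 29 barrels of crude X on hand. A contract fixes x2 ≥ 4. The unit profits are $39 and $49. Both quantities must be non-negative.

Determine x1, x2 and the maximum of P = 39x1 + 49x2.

Corner points and P = 39x1 + 49x2:
  (0, 29/6) → P = 1421/6
  (0, 4) → P = 196
  (5/3, 4) → P = 261

x1 = 5/3, x2 = 4, maximum P = 261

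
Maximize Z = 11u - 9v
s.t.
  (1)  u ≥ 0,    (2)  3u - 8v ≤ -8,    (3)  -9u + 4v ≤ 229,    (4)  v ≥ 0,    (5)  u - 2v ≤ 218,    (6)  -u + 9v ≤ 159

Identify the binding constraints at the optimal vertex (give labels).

(2) and (6)

Feasible corners and Z = 11u - 9v:
  (0, 1) → Z = -9
  (0, 53/3) → Z = -159
  (1200/19, 469/19) → Z = 8979/19

The maximum is at (1200/19, 469/19). Substituting into each constraint, equality holds for (2) and (6); the remaining constraints have slack.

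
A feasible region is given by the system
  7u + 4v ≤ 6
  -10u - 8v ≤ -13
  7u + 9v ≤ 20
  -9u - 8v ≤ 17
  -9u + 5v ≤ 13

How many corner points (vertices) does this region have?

The feasible vertices (each the meet of two boundaries and inside every other half-plane) are:
  (-1/4, 31/16)
  (-22/71, 145/71)
  (-39/122, 247/122)

3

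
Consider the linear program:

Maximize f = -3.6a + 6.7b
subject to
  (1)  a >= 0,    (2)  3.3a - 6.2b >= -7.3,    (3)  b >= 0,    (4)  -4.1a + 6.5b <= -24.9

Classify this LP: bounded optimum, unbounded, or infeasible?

Feasible corners and f = -3.6a + 6.7b:
  (20183/397, 11210/397) → f = 12241/1985
  (249/41, 0) → f = -4482/205
The feasible region has finitely many vertices and no improving ray; the maximum is 12241/1985 at (20183/397, 11210/397).

bounded optimum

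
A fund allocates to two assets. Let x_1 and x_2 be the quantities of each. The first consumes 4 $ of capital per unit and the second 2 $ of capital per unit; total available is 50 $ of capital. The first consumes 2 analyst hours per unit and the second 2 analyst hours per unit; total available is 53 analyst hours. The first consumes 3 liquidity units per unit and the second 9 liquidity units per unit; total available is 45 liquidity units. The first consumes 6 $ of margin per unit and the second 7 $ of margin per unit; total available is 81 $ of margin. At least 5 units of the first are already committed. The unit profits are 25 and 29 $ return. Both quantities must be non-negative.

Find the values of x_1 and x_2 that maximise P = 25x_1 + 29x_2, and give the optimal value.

Extreme points and P = 25x_1 + 29x_2:
  (25/2, 0) → P = 625/2
  (5, 0) → P = 125
  (12, 1) → P = 329
  (5, 10/3) → P = 665/3

The optimum lies where 4x_1 + 2x_2 = 50 and 3x_1 + 9x_2 = 45.
Solving simultaneously gives x_1 = 12, x_2 = 1.

x_1 = 12, x_2 = 1, maximum P = 329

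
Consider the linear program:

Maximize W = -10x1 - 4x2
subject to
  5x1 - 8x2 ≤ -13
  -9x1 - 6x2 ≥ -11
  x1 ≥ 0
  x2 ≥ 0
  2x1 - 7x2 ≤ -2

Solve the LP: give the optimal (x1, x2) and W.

The optimum lies where 5x1 - 8x2 = -13 and x1 = 0.
Solving simultaneously gives x1 = 0, x2 = 13/8.

x1 = 0, x2 = 13/8, maximum W = -13/2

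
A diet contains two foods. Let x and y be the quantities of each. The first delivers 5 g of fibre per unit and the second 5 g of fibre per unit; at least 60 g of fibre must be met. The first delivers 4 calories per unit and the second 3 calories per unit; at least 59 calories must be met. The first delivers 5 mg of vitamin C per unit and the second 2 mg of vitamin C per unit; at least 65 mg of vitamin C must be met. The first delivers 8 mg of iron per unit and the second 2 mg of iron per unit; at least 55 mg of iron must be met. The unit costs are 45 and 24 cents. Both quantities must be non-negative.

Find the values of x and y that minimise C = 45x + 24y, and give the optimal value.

The feasible region is unbounded (it extends along (0, 1), (1, 0)), but C strictly increases along every unbounded feasible direction, so there is no improving ray and the minimum is attained at a vertex.

x = 11, y = 5, minimum C = 615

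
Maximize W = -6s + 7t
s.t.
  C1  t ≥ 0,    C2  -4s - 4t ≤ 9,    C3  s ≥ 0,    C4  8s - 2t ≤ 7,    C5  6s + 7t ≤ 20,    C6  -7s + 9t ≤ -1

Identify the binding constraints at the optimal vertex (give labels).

Corner points and W = -6s + 7t:
  (7/8, 0) → W = -21/4
  (1/7, 0) → W = -6/7
  (61/58, 41/58) → W = -79/58

The maximum is at (1/7, 0). Substituting into each constraint, equality holds for C1 and C6; the remaining constraints have slack.

C1 and C6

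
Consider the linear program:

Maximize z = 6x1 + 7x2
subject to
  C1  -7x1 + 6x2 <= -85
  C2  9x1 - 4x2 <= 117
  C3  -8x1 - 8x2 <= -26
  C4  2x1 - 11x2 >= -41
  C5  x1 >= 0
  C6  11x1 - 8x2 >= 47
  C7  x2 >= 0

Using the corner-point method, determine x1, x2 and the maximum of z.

x1 = 181/13, x2 = 27/13, maximum z = 1275/13

The optimum lies where -7x1 + 6x2 = -85 and 9x1 - 4x2 = 117.
Solving simultaneously gives x1 = 181/13, x2 = 27/13.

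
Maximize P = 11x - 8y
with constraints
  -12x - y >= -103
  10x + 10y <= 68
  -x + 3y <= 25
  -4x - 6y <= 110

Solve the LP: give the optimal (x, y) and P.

x = 182/17, y = -433/17, maximum P = 5466/17

The binding constraints are -12x - y = -103 and -4x - 6y = 110.
Solving simultaneously gives x = 182/17, y = -433/17.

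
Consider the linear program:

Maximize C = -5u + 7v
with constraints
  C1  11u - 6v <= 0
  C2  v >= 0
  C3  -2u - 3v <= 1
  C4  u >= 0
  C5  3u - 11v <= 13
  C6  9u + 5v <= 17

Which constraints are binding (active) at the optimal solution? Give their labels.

C4 and C6

Extreme points and C = -5u + 7v:
  (0, 0) → C = 0
  (102/109, 187/109) → C = 799/109
  (0, 17/5) → C = 119/5

The maximum is at (0, 17/5). Substituting into each constraint, equality holds for C4 and C6; the remaining constraints have slack.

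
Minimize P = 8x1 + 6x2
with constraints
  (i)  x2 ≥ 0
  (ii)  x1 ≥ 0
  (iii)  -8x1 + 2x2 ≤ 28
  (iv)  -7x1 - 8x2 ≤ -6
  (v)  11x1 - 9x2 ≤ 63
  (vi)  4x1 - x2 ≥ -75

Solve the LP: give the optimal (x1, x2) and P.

x1 = 0, x2 = 3/4, minimum P = 9/2

Feasible corners and P = 8x1 + 6x2:
  (6/7, 0) → P = 48/7
  (63/11, 0) → P = 504/11
  (0, 14) → P = 84
  (0, 3/4) → P = 9/2
The feasible region is unbounded (it extends along (1, 4), (9, 11)), but P strictly increases along every unbounded feasible direction, so there is no improving ray and the minimum is attained at a vertex.

The binding constraints are x1 = 0 and -7x1 - 8x2 = -6.
Solving simultaneously gives x1 = 0, x2 = 3/4.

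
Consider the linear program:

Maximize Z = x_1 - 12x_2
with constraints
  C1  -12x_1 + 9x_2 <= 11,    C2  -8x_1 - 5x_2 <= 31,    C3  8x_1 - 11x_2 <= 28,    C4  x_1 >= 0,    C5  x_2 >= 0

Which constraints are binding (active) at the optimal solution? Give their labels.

C3 and C5

Extreme points and Z = x_1 - 12x_2:
  (0, 11/9) → Z = -44/3
  (7/2, 0) → Z = 7/2
  (0, 0) → Z = 0
The feasible region is unbounded (it extends along (3, 4), (11, 8)), but Z strictly decreases along every unbounded feasible direction, so there is no improving ray and the maximum is attained at a vertex.

The maximum is at (7/2, 0). Substituting into each constraint, equality holds for C3 and C5; the remaining constraints have slack.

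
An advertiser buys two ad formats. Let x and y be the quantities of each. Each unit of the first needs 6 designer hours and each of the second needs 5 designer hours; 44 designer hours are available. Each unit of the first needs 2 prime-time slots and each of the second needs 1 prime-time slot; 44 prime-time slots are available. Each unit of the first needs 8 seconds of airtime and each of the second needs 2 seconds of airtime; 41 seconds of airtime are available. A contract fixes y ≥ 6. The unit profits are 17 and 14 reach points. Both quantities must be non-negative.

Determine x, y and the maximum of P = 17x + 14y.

x = 7/3, y = 6, maximum P = 371/3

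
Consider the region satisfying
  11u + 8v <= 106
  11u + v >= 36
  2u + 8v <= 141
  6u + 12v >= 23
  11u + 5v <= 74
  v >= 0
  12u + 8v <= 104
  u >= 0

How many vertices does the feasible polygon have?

5

Intersecting each pair of boundary lines and keeping only the points that satisfy every inequality leaves:
  (409/126, 37/126)
  (46/19, 178/19)
  (23/6, 0)
  (74/11, 0)
  (18/7, 64/7)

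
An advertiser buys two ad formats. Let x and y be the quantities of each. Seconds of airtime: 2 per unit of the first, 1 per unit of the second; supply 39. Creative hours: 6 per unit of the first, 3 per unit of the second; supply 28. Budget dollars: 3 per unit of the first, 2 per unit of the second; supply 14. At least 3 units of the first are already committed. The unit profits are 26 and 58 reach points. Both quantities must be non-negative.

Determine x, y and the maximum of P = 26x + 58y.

Corner points and P = 26x + 58y:
  (14/3, 0) → P = 364/3
  (3, 0) → P = 78
  (3, 5/2) → P = 223

The optimum lies where 3x + 2y = 14 and x = 3.
Solving simultaneously gives x = 3, y = 5/2.

x = 3, y = 5/2, maximum P = 223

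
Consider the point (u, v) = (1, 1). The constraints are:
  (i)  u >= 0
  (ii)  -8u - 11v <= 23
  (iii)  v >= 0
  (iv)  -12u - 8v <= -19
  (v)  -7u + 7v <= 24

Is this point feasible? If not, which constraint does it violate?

(i): 1 ≥ 0 ✓
(ii): -19 ≤ 23 ✓
(iii): 1 ≥ 0 ✓
(iv): -20 ≤ -19 ✓
(v): 0 ≤ 24 ✓

feasible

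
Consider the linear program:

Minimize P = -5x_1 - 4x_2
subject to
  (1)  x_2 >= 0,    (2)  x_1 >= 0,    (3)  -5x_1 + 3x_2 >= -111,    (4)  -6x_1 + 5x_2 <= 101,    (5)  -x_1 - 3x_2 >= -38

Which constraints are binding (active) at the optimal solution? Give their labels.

(3) and (5)

Vertices and P = -5x_1 - 4x_2:
  (0, 0) → P = 0
  (111/5, 0) → P = -111
  (0, 38/3) → P = -152/3
  (149/6, 79/18) → P = -2551/18

The minimum is at (149/6, 79/18). Substituting into each constraint, equality holds for (3) and (5); the remaining constraints have slack.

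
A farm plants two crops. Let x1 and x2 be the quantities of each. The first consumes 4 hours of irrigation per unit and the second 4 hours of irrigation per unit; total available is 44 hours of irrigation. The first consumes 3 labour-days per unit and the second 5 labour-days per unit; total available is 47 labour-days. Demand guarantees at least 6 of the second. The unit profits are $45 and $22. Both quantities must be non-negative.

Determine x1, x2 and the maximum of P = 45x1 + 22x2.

Feasible corners and P = 45x1 + 22x2:
  (0, 47/5) → P = 1034/5
  (0, 6) → P = 132
  (4, 7) → P = 334
  (5, 6) → P = 357

x1 = 5, x2 = 6, maximum P = 357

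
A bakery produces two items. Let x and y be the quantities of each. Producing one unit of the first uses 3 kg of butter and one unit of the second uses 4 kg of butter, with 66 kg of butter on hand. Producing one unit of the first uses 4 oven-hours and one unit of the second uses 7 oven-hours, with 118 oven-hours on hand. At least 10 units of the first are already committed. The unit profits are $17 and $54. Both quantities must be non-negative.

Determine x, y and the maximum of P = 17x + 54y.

x = 10, y = 9, maximum P = 656

Extreme points and P = 17x + 54y:
  (22, 0) → P = 374
  (10, 0) → P = 170
  (10, 9) → P = 656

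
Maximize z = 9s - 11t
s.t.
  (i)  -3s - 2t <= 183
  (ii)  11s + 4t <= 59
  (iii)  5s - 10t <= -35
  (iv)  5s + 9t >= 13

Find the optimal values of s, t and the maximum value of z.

Corner points and z = 9s - 11t:
  (-1673/17, 954/17) → z = -1503
  (45/13, 68/13) → z = -343/13
  (-37/19, 48/19) → z = -861/19
The feasible region is unbounded (it extends along (-4, 11), (-2, 3)), but z strictly decreases along every unbounded feasible direction, so there is no improving ray and the maximum is attained at a vertex.

The optimum lies where 11s + 4t = 59 and 5s - 10t = -35.
Solving simultaneously gives s = 45/13, t = 68/13.

s = 45/13, t = 68/13, maximum z = -343/13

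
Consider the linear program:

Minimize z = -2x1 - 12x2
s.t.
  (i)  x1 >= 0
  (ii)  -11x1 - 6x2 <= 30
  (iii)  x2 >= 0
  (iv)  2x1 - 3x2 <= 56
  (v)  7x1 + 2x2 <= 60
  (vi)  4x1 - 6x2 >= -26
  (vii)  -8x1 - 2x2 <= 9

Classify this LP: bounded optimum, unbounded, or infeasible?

bounded optimum

Extreme points and z = -2x1 - 12x2:
  (0, 0) → z = 0
  (0, 13/3) → z = -52
  (60/7, 0) → z = -120/7
  (154/25, 211/25) → z = -568/5
The feasible region has finitely many vertices and no improving ray; the minimum is -568/5 at (154/25, 211/25).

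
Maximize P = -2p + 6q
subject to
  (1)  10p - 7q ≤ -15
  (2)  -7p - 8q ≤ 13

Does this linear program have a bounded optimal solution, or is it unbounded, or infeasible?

From the feasible point (-211/129, -25/129), moving in the direction (7, 10) keeps every constraint satisfied while P increases without bound.

unbounded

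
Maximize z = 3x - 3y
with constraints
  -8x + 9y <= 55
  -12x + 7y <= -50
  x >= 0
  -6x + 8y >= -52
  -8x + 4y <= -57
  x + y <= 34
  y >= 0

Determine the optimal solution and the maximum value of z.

The optimum lies where -6x + 8y = -52 and x + y = 34.
Solving simultaneously gives x = 162/7, y = 76/7.

x = 162/7, y = 76/7, maximum z = 258/7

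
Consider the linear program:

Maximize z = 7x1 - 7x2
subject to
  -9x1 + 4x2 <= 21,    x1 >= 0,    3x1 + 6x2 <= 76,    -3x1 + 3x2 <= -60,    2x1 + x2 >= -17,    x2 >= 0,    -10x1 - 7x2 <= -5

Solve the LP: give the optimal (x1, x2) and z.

x1 = 76/3, x2 = 0, maximum z = 532/3

Vertices and z = 7x1 - 7x2:
  (196/9, 16/9) → z = 140
  (76/3, 0) → z = 532/3
  (20, 0) → z = 140

The optimum lies where 3x1 + 6x2 = 76 and x2 = 0.
Solving simultaneously gives x1 = 76/3, x2 = 0.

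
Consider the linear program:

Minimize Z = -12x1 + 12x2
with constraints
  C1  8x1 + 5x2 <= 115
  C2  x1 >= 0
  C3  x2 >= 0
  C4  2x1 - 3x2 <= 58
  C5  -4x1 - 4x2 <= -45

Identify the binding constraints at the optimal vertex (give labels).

C1 and C3

Corner points and Z = -12x1 + 12x2:
  (0, 23) → Z = 276
  (115/8, 0) → Z = -345/2
  (0, 45/4) → Z = 135
  (45/4, 0) → Z = -135

The minimum is at (115/8, 0). Substituting into each constraint, equality holds for C1 and C3; the remaining constraints have slack.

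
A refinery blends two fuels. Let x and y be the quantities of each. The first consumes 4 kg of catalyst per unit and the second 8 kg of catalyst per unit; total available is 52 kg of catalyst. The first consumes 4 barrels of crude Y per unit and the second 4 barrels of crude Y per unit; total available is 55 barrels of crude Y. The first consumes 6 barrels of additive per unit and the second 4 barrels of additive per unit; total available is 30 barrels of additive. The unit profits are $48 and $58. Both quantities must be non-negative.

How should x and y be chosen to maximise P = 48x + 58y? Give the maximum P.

Extreme points and P = 48x + 58y:
  (0, 0) → P = 0
  (0, 13/2) → P = 377
  (5, 0) → P = 240
  (1, 6) → P = 396

The optimum lies where 4x + 8y = 52 and 6x + 4y = 30.
Solving simultaneously gives x = 1, y = 6.

x = 1, y = 6, maximum P = 396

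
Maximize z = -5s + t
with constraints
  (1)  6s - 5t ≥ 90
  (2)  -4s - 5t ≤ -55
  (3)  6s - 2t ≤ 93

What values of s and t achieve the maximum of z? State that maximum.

s = 29/2, t = -3/5, maximum z = -731/10

Vertices and z = -5s + t:
  (29/2, -3/5) → z = -731/10
  (95/6, 1) → z = -469/6
  (575/38, -21/19) → z = -2917/38

At the optimal vertex, 6s - 5t = 90 and -4s - 5t = -55.
Solving simultaneously gives s = 29/2, t = -3/5.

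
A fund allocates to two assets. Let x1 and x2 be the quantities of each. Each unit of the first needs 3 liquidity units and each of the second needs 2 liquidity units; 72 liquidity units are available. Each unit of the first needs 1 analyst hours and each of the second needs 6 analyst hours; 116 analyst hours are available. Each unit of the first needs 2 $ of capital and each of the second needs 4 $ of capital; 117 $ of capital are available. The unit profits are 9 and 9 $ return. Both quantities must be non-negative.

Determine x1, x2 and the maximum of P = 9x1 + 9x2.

x1 = 25/2, x2 = 69/4, maximum P = 1071/4

Corner points and P = 9x1 + 9x2:
  (0, 0) → P = 0
  (0, 58/3) → P = 174
  (24, 0) → P = 216
  (25/2, 69/4) → P = 1071/4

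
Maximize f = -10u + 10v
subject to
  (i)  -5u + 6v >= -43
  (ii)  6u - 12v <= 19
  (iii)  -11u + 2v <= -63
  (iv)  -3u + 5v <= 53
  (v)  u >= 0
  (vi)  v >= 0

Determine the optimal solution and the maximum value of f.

u = 421/49, v = 772/49, maximum f = 3510/49

Feasible corners and f = -10u + 10v:
  (67/4, 163/24) → f = -1195/12
  (533/7, 394/7) → f = -1390/7
  (359/60, 169/120) → f = -183/4
  (421/49, 772/49) → f = 3510/49

The binding constraints are -11u + 2v = -63 and -3u + 5v = 53.
Solving simultaneously gives u = 421/49, v = 772/49.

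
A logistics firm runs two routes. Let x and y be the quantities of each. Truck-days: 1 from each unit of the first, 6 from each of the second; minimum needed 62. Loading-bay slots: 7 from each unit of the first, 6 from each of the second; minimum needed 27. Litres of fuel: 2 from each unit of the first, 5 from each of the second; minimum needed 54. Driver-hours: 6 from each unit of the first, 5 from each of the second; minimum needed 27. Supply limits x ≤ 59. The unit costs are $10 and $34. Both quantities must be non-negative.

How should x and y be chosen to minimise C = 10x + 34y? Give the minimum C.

Corner points and C = 10x + 34y:
  (0, 54/5) → C = 1836/5
  (2, 10) → C = 360
  (59, 1/2) → C = 607
The feasible region is unbounded (it extends along (0, 1)), but C strictly increases along every unbounded feasible direction, so there is no improving ray and the minimum is attained at a vertex.

At the optimal vertex, x + 6y = 62 and 2x + 5y = 54.
Solving simultaneously gives x = 2, y = 10.

x = 2, y = 10, minimum C = 360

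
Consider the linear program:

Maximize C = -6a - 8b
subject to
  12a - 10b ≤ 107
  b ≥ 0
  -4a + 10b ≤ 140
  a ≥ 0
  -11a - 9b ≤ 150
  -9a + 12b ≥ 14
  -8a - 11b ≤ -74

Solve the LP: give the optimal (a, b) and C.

a = 0, b = 74/11, maximum C = -592/11

Extreme points and C = -6a - 8b:
  (247/8, 527/20) → C = -7921/20
  (712/27, 377/18) → C = -2932/9
  (0, 14) → C = -112
  (0, 74/11) → C = -592/11
  (734/195, 778/195) → C = -10628/195

At the optimal vertex, a = 0 and -8a - 11b = -74.
Solving simultaneously gives a = 0, b = 74/11.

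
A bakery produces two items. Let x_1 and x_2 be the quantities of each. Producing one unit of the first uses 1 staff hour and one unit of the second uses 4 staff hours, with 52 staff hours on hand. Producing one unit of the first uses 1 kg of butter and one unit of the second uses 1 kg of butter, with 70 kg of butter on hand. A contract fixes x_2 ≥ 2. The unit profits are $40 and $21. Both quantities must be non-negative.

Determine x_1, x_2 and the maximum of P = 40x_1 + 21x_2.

Vertices and P = 40x_1 + 21x_2:
  (0, 13) → P = 273
  (0, 2) → P = 42
  (44, 2) → P = 1802

At the optimal vertex, x_1 + 4x_2 = 52 and x_2 = 2.
Solving simultaneously gives x_1 = 44, x_2 = 2.

x_1 = 44, x_2 = 2, maximum P = 1802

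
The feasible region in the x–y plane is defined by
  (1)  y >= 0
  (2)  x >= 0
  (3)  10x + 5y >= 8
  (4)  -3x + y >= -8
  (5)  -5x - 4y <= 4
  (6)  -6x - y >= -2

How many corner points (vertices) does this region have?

Pairwise boundary intersections that survive every other constraint:
  (0, 8/5)
  (0, 2)
  (1/10, 7/5)

3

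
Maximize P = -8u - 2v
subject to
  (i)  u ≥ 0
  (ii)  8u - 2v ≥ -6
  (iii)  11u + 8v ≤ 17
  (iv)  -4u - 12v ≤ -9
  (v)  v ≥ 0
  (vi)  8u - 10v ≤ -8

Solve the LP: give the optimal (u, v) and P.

Feasible corners and P = -8u - 2v:
  (0, 17/8) → P = -17/4
  (0, 4/5) → P = -8/5
  (53/87, 112/87) → P = -216/29

At the optimal vertex, u = 0 and 8u - 10v = -8.
Solving simultaneously gives u = 0, v = 4/5.

u = 0, v = 4/5, maximum P = -8/5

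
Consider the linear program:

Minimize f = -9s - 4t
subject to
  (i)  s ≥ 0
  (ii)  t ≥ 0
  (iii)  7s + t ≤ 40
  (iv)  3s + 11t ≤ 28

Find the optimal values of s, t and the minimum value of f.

Feasible corners and f = -9s - 4t:
  (0, 0) → f = 0
  (0, 28/11) → f = -112/11
  (40/7, 0) → f = -360/7
  (206/37, 38/37) → f = -2006/37

s = 206/37, t = 38/37, minimum f = -2006/37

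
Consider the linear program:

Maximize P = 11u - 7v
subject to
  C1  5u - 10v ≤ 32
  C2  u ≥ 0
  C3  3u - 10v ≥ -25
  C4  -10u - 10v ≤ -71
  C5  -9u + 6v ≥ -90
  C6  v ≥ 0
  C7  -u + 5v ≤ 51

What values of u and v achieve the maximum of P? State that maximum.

u = 175/12, v = 55/8, maximum P = 2695/24

Corner points and P = 11u - 7v:
  (103/15, 7/30) → P = 739/10
  (59/5, 27/10) → P = 1109/10
  (46/13, 463/130) → P = 1819/130
  (175/12, 55/8) → P = 2695/24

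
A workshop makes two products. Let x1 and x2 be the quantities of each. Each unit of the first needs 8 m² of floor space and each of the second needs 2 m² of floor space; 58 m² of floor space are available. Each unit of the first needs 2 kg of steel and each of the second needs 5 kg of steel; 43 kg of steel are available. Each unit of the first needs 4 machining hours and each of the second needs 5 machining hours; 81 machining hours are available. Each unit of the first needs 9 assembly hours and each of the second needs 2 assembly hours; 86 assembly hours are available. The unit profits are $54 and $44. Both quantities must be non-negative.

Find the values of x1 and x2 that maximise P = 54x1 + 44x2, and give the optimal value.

Feasible corners and P = 54x1 + 44x2:
  (0, 0) → P = 0
  (0, 43/5) → P = 1892/5
  (29/4, 0) → P = 783/2
  (17/3, 19/3) → P = 1754/3

At the optimal vertex, 8x1 + 2x2 = 58 and 2x1 + 5x2 = 43.
Solving simultaneously gives x1 = 17/3, x2 = 19/3.

x1 = 17/3, x2 = 19/3, maximum P = 1754/3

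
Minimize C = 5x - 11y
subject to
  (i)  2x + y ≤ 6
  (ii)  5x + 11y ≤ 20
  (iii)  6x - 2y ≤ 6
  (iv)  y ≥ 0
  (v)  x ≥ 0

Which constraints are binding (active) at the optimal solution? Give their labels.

Vertices and C = 5x - 11y:
  (53/38, 45/38) → C = -115/19
  (0, 20/11) → C = -20
  (1, 0) → C = 5
  (0, 0) → C = 0

The minimum is at (0, 20/11). Substituting into each constraint, equality holds for (ii) and (v); the remaining constraints have slack.

(ii) and (v)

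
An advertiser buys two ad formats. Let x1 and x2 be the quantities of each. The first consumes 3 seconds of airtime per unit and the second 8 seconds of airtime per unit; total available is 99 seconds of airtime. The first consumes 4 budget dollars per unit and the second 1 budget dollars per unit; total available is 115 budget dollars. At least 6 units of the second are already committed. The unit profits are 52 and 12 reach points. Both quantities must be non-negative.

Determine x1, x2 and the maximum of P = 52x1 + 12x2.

Extreme points and P = 52x1 + 12x2:
  (0, 99/8) → P = 297/2
  (0, 6) → P = 72
  (17, 6) → P = 956

x1 = 17, x2 = 6, maximum P = 956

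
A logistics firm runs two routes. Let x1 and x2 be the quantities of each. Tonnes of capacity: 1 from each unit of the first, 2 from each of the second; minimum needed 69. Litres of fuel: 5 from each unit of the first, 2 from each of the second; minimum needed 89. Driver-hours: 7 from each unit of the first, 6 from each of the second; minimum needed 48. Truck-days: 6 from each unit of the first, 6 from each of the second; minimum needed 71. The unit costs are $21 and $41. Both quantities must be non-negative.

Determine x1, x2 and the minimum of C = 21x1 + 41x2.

x1 = 5, x2 = 32, minimum C = 1417

Vertices and C = 21x1 + 41x2:
  (0, 89/2) → C = 3649/2
  (69, 0) → C = 1449
  (5, 32) → C = 1417
The feasible region is unbounded (it extends along (0, 1), (1, 0)), but C strictly increases along every unbounded feasible direction, so there is no improving ray and the minimum is attained at a vertex.

At the optimal vertex, x1 + 2x2 = 69 and 5x1 + 2x2 = 89.
Solving simultaneously gives x1 = 5, x2 = 32.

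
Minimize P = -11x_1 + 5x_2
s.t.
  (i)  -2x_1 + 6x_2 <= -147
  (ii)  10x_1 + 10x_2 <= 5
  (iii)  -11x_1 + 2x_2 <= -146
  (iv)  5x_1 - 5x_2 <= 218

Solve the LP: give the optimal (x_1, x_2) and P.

x_1 = 441/20, x_2 = -431/20, minimum P = -3503/10

Extreme points and P = -11x_1 + 5x_2:
  (75/4, -73/4) → P = -595/2
  (291/31, -1325/62) → P = -13027/62
  (441/20, -431/20) → P = -3503/10
  (98/15, -556/15) → P = -1286/5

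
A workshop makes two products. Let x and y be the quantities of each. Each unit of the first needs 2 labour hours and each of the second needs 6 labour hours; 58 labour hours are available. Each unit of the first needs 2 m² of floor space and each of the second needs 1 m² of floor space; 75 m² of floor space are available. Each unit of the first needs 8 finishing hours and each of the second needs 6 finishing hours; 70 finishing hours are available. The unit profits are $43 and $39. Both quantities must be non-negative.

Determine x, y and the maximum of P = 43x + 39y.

Corner points and P = 43x + 39y:
  (0, 0) → P = 0
  (0, 29/3) → P = 377
  (35/4, 0) → P = 1505/4
  (2, 9) → P = 437

x = 2, y = 9, maximum P = 437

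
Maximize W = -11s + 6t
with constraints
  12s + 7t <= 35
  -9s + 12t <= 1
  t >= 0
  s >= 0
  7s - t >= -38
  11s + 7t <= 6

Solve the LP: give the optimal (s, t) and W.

s = 0, t = 1/12, maximum W = 1/2

Extreme points and W = -11s + 6t:
  (0, 1/12) → W = 1/2
  (1/3, 1/3) → W = -5/3
  (0, 0) → W = 0
  (6/11, 0) → W = -6

At the optimal vertex, -9s + 12t = 1 and s = 0.
Solving simultaneously gives s = 0, t = 1/12.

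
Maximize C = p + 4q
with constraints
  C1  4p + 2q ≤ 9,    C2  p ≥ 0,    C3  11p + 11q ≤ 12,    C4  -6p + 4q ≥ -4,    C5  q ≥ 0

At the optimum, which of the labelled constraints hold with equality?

Corner points and C = p + 4q:
  (0, 12/11) → C = 48/11
  (0, 0) → C = 0
  (46/55, 14/55) → C = 102/55
  (2/3, 0) → C = 2/3

The maximum is at (0, 12/11). Substituting into each constraint, equality holds for C2 and C3; the remaining constraints have slack.

C2 and C3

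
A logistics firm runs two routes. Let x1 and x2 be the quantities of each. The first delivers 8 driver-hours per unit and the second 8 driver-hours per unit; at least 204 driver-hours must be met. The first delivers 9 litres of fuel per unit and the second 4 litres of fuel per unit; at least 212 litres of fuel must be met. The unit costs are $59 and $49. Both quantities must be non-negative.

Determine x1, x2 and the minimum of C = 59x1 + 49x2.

x1 = 22, x2 = 7/2, minimum C = 2939/2

Vertices and C = 59x1 + 49x2:
  (0, 53) → C = 2597
  (51/2, 0) → C = 3009/2
  (22, 7/2) → C = 2939/2
The feasible region is unbounded (it extends along (0, 1), (1, 0)), but C strictly increases along every unbounded feasible direction, so there is no improving ray and the minimum is attained at a vertex.

At the optimal vertex, 8x1 + 8x2 = 204 and 9x1 + 4x2 = 212.
Solving simultaneously gives x1 = 22, x2 = 7/2.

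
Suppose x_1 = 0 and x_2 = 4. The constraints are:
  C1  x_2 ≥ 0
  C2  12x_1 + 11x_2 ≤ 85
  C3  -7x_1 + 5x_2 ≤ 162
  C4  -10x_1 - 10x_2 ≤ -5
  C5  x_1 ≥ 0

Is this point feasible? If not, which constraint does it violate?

C1: 4 ≥ 0 ✓
C2: 44 ≤ 85 ✓
C3: 20 ≤ 162 ✓
C4: -40 ≤ -5 ✓
C5: 0 ≥ 0 ✓

feasible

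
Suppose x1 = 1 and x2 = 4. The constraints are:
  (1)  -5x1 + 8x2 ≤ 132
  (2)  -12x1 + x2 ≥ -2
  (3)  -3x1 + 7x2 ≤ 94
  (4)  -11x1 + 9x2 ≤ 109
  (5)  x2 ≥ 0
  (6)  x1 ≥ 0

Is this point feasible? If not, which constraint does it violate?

not feasible — violates (2)

Constraint (2): -12x1 + x2 = -8, which is not ≥ -2. All other constraints are satisfied.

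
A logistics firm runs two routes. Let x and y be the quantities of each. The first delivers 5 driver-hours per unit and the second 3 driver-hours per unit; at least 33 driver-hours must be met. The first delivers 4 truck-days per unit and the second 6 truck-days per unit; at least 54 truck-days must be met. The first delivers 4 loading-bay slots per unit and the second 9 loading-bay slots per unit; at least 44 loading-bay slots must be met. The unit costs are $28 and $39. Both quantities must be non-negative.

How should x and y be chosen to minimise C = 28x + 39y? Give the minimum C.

Corner points and C = 28x + 39y:
  (0, 11) → C = 429
  (27/2, 0) → C = 378
  (2, 23/3) → C = 355
The feasible region is unbounded (it extends along (0, 1), (1, 0)), but C strictly increases along every unbounded feasible direction, so there is no improving ray and the minimum is attained at a vertex.

The binding constraints are 5x + 3y = 33 and 4x + 6y = 54.
Solving simultaneously gives x = 2, y = 23/3.

x = 2, y = 23/3, minimum C = 355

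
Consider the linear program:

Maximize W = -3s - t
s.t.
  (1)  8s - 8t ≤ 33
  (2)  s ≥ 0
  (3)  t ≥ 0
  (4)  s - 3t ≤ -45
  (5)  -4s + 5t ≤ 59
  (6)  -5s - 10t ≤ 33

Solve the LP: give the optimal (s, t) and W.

Extreme points and W = -3s - t:
  (459/16, 393/16) → W = -885/8
  (637/8, 151/2) → W = -2515/8
  (48/7, 121/7) → W = -265/7

s = 48/7, t = 121/7, maximum W = -265/7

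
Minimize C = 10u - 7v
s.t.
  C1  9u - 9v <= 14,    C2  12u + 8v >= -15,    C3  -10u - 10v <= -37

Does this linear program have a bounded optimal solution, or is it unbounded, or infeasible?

From the feasible point (473/180, 193/180), moving in the direction (-8, 12) keeps every constraint satisfied while C decreases without bound.

unbounded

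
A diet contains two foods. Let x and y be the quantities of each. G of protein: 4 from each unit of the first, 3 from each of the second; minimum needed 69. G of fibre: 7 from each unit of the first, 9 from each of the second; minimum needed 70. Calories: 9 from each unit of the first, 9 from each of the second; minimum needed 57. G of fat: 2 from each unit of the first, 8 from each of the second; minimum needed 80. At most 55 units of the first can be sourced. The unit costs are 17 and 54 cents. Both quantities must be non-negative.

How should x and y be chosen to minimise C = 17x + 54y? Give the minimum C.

x = 12, y = 7, minimum C = 582

Corner points and C = 17x + 54y:
  (0, 23) → C = 1242
  (40, 0) → C = 680
  (55, 0) → C = 935
  (12, 7) → C = 582
The feasible region is unbounded (it extends along (0, 1)), but C strictly increases along every unbounded feasible direction, so there is no improving ray and the minimum is attained at a vertex.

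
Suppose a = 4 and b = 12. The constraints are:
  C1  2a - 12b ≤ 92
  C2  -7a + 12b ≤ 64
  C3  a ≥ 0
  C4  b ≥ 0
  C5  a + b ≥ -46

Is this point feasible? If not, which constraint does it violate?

Constraint C2: -7a + 12b = 116, which is not ≤ 64. All other constraints are satisfied.

not feasible — violates C2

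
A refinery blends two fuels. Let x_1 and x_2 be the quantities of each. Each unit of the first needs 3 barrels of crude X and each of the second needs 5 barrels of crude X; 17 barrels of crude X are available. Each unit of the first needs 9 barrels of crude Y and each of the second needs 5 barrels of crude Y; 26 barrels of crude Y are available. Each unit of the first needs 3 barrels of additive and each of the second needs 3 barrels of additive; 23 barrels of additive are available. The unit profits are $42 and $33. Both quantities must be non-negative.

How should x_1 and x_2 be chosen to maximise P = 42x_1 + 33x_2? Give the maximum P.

x_1 = 3/2, x_2 = 5/2, maximum P = 291/2

Extreme points and P = 42x_1 + 33x_2:
  (0, 0) → P = 0
  (0, 17/5) → P = 561/5
  (26/9, 0) → P = 364/3
  (3/2, 5/2) → P = 291/2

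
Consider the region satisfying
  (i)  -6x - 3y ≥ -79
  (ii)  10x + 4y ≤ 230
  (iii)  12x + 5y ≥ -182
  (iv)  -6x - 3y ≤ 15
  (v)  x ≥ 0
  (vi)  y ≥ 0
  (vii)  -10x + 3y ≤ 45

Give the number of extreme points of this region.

4

Pairwise boundary intersections that survive every other constraint:
  (79/6, 0)
  (17/8, 265/12)
  (0, 0)
  (0, 15)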